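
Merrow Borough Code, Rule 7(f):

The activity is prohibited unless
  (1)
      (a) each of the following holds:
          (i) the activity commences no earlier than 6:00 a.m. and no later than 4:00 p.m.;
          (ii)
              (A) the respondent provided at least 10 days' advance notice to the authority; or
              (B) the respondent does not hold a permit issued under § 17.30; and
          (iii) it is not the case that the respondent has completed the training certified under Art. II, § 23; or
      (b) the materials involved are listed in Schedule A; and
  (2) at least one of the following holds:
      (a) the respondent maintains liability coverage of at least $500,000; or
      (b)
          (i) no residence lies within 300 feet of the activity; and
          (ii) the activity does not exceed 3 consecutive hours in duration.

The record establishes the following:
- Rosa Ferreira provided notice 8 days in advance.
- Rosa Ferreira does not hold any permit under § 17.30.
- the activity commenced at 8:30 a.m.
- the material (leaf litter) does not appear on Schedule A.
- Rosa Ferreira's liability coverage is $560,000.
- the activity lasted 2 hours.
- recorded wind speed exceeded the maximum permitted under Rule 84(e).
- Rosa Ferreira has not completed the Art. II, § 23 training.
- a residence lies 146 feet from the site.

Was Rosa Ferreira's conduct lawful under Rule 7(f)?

Yes — lawful.

(i) start within hours — met.
(A) ≥10 days' notice — fails.
(B) not (holds permit) — satisfied.
(ii): F OR T → true.
(iii) not (training certified) — met.
So (a) is satisfied (T AND T AND T).
(b) Schedule A material — not satisfied.
(1): T OR F → true.
(a) coverage ≥ $500,000 — met.
(i) no residence in 300 ft — fails.
(ii) ≤ 3 hrs duration — satisfied.
So (b) is not satisfied (F AND T).
So (2) is satisfied (T OR F).
Overall: T AND T → true.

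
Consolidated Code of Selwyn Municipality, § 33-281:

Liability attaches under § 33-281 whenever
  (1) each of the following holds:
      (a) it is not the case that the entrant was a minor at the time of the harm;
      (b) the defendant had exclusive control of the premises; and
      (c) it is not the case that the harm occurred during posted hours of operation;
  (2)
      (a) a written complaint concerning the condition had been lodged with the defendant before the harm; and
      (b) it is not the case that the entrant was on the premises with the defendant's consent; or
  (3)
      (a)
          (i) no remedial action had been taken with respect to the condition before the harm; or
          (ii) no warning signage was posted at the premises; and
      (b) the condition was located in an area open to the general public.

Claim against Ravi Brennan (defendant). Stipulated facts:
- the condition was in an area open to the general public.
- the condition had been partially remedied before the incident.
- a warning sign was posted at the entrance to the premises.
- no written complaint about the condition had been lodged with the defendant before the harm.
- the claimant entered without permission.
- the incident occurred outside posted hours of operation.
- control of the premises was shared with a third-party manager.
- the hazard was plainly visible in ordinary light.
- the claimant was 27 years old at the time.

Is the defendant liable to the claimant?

No — not liable.

(a) not (entrant a minor) — holds.
(b) exclusive control — not met.
(c) not (during posted hours) — holds.
(1) = T AND F AND T = false.
(a) complaint lodged — not satisfied.
(b) not (consent to enter) — met.
So (2) is not satisfied (F AND T).
(i) no remedial action — fails.
(ii) no signage posted — fails.
(a): F OR F → false.
(b) public area — satisfied.
So (3) is not satisfied (F AND T).
Overall = F OR F OR F = false.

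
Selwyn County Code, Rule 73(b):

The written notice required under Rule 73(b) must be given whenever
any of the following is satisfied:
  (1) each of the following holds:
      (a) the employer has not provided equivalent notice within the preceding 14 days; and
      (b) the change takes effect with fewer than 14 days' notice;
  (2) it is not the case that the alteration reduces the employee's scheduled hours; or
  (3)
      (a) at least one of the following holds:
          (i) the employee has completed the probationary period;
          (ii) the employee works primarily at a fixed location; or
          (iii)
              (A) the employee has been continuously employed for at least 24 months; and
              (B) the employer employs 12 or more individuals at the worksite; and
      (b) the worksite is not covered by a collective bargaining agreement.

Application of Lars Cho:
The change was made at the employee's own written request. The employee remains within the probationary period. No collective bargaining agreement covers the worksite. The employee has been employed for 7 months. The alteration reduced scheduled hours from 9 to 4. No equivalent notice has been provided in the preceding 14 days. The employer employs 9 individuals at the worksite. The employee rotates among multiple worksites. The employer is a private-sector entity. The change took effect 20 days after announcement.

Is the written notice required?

(a) no recent notice — satisfied.
(b) < 14 days' notice — not satisfied.
(1) = T AND F = false.
(2) not (hours reduced) — not met.
(i) past probation — not satisfied.
(ii) fixed location — not met.
(A) tenure ≥ 24 mo. — not met.
(B) ≥ 12 at site — fails.
So (iii) is not satisfied (F AND F).
(a): F OR F OR F → false.
(b) no CBA — holds.
(3): F AND T → false.
Overall = F OR F OR F = false.

No — not required.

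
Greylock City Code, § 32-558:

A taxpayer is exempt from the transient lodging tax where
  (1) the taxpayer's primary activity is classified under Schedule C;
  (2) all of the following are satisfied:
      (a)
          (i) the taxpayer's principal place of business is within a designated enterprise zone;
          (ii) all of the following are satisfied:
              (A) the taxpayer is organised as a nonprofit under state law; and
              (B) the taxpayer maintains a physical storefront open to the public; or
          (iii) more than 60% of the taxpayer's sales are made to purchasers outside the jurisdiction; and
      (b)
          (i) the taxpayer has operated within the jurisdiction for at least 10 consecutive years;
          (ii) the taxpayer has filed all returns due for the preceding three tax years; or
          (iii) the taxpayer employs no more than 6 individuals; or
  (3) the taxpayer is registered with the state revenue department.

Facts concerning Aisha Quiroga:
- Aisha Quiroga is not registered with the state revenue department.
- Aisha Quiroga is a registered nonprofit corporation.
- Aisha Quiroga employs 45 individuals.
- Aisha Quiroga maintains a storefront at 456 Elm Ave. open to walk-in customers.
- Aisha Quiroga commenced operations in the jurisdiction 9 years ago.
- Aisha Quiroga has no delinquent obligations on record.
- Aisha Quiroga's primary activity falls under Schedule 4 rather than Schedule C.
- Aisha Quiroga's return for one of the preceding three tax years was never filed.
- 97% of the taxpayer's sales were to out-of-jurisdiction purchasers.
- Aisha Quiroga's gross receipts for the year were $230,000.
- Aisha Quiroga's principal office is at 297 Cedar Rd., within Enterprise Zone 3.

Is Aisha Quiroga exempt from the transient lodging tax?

No — not exempt.

(1) Schedule C activity — fails.
(i) in enterprise zone — met.
(A) nonprofit — satisfied.
(B) has storefront — holds.
(ii): T AND T → true.
(iii) >60% out-of-jur. sales — satisfied.
So (a) is satisfied (T OR T OR T).
(i) ≥ 10 yrs in jurisdiction — fails.
(ii) returns current — not met.
(iii) ≤ 6 employees — not met.
(b) = F OR F OR F = false.
So (2) is not satisfied (T AND F).
(3) state-registered — not satisfied.
Overall: F OR F OR F → false.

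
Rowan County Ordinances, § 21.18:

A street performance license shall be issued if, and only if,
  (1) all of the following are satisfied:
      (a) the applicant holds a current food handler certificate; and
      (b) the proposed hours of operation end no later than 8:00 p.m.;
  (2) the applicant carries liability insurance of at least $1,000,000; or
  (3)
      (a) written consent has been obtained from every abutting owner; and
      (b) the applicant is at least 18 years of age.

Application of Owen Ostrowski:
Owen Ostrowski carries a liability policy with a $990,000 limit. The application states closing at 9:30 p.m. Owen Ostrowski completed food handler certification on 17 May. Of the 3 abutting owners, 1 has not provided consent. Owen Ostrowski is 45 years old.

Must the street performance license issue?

No — denied.

(a) food handler cert. — met.
(b) closes by 8 p.m. — not met.
(1): T AND F → false.
(2) insurance ≥ $1,000,000 — not met.
(a) all abutters consent — fails.
(b) age ≥ 18 — holds.
So (3) is not satisfied (F AND T).
Overall: F OR F OR F → false.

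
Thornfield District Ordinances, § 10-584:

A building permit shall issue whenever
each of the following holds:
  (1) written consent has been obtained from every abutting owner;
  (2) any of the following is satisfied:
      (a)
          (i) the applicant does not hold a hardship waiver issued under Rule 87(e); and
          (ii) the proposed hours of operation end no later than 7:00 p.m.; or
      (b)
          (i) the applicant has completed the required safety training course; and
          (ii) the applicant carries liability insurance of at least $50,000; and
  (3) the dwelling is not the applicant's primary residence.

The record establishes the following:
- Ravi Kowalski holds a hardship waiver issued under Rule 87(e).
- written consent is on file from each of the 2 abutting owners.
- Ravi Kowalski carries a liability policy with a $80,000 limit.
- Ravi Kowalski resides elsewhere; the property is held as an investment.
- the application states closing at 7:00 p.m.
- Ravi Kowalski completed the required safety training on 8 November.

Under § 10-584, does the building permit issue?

Yes — granted.

(1) all abutters consent — holds.
(i) not (hardship waiver) — not satisfied.
(ii) closes by 7 p.m. — satisfied.
(a): F AND T → false.
(i) safety training — holds.
(ii) insurance ≥ $50,000 — holds.
(b): T AND T → true.
So (2) is satisfied (F OR T).
(3) not (primary residence) — met.
Overall = T AND T AND T = true.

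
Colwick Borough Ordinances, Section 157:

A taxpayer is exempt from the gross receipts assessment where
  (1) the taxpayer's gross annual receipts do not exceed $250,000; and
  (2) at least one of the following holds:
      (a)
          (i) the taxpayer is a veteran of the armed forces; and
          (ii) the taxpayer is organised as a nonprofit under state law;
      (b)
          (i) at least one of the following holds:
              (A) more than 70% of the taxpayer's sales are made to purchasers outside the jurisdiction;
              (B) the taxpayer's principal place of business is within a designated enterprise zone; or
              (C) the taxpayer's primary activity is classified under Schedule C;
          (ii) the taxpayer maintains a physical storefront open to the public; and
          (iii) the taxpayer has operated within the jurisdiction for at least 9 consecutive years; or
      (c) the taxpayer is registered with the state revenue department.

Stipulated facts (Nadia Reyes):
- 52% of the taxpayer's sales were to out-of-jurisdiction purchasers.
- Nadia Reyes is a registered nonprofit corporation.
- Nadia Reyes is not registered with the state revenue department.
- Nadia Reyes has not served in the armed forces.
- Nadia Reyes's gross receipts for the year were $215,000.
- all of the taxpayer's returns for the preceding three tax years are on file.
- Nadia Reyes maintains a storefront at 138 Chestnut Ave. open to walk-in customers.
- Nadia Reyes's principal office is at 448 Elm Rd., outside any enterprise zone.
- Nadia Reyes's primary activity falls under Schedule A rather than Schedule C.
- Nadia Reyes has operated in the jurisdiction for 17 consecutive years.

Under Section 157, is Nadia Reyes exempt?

No — not exempt.

(1) receipts ≤ $250,000 — holds.
(i) veteran — not satisfied.
(ii) nonprofit — met.
(a) = F AND T = false.
(A) >70% out-of-jur. sales — not satisfied.
(B) in enterprise zone — not satisfied.
(C) Schedule C activity — not satisfied.
So (i) is not satisfied (F OR F OR F).
(ii) has storefront — met.
(iii) ≥ 9 yrs in jurisdiction — met.
So (b) is not satisfied (F AND T AND T).
(c) state-registered — not satisfied.
(2): F OR F OR F → false.
So Overall is not satisfied (T AND F).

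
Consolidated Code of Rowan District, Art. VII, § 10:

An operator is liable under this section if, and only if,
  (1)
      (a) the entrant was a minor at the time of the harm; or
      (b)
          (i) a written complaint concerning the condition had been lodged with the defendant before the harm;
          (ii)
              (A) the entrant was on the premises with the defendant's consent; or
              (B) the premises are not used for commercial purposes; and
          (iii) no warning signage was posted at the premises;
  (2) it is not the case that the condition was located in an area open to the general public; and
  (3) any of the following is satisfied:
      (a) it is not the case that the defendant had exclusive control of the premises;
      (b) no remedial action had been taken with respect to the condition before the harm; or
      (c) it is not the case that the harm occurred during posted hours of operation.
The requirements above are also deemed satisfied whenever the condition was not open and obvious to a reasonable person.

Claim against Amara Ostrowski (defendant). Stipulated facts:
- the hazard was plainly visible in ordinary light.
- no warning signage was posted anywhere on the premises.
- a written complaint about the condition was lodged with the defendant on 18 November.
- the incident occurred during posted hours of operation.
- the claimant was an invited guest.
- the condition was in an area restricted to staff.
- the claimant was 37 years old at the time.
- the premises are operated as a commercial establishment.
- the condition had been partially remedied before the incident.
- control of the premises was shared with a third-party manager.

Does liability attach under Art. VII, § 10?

(a) entrant a minor — not satisfied.
(i) complaint lodged — met.
(A) consent to enter — met.
(B) not (commercial use) — not met.
(ii): T OR F → true.
(iii) no signage posted — satisfied.
So (b) is satisfied (T AND T AND T).
(1) = F OR T = true.
(2) not (public area) — met.
(a) not (exclusive control) — met.
(b) no remedial action — not met.
(c) not (during posted hours) — not met.
(3): T OR F OR F → true.
Overall = T AND T AND T = true.
Exception (not open/obvious) — not satisfied.
Result: main true OR exception false → true.

Yes — liable.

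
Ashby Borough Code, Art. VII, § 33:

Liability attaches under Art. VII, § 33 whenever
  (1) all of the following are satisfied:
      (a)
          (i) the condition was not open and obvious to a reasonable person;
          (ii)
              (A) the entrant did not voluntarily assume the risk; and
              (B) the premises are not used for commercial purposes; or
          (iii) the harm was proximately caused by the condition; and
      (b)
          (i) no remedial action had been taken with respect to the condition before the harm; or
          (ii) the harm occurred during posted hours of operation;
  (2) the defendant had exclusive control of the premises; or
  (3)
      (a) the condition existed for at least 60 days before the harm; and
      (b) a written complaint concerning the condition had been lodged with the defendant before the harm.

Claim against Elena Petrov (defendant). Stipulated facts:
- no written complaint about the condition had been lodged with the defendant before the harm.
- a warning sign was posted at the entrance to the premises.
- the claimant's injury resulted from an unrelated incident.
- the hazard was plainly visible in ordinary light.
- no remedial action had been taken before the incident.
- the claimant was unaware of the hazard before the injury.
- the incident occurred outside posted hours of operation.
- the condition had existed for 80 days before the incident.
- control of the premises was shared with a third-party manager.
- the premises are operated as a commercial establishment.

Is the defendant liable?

No — not liable.

(i) not open/obvious — not met.
(A) no assumed risk — met.
(B) not (commercial use) — fails.
(ii): T AND F → false.
(iii) proximate cause — not satisfied.
So (a) is not satisfied (F OR F OR F).
(i) no remedial action — met.
(ii) during posted hours — fails.
(b): T OR F → true.
So (1) is not satisfied (F AND T).
(2) exclusive control — fails.
(a) condition ≥60 days old — satisfied.
(b) complaint lodged — not met.
(3): T AND F → false.
So Overall is not satisfied (F OR F OR F).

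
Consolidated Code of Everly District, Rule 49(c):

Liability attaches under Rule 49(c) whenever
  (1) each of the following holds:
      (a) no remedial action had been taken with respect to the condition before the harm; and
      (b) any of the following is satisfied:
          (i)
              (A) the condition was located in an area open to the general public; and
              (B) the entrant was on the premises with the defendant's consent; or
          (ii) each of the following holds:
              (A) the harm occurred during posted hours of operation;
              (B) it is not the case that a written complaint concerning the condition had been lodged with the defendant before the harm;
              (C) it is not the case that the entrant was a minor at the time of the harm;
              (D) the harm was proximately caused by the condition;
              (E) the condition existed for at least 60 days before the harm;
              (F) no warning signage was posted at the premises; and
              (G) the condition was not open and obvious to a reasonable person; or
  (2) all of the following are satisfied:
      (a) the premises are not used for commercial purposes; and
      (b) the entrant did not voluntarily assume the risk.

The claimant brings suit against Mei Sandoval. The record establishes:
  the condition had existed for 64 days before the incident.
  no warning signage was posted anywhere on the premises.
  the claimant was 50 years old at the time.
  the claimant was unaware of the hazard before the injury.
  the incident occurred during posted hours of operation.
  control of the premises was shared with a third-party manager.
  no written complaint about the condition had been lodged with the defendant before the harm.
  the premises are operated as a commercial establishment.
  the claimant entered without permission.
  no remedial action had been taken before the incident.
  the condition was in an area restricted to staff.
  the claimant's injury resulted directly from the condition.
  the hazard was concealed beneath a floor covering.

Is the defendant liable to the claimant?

Yes — liable.

(a) no remedial action — holds.
(A) public area — fails.
(B) consent to enter — not satisfied.
So (i) is not satisfied (F AND F).
(A) during posted hours — satisfied.
(B) not (complaint lodged) — holds.
(C) not (entrant a minor) — holds.
(D) proximate cause — holds.
(E) condition ≥60 days old — met.
(F) no signage posted — holds.
(G) not open/obvious — satisfied.
(ii): T AND T AND T AND T AND T AND T AND T → true.
(b) = F OR T = true.
So (1) is satisfied (T AND T).
(a) not (commercial use) — not satisfied.
(b) no assumed risk — satisfied.
(2) = F AND T = false.
Overall = T OR F = true.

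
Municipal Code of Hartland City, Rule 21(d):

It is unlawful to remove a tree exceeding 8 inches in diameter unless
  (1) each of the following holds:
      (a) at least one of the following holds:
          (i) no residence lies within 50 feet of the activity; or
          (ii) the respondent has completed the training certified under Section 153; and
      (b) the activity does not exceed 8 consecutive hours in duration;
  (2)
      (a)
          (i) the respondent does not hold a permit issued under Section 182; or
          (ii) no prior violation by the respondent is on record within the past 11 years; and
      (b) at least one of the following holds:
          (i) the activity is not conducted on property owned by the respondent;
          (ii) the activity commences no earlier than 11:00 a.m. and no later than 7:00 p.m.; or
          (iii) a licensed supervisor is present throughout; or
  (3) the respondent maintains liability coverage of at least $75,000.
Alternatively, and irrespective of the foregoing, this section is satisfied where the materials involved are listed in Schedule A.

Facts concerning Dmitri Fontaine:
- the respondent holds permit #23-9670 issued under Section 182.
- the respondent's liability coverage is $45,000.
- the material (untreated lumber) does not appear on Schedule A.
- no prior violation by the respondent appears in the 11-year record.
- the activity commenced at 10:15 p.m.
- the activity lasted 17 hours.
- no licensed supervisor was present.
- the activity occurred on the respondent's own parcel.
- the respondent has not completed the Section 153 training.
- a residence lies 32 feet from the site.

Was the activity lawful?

No — unlawful.

(i) no residence in 50 ft — not met.
(ii) training certified — not met.
(a) = F OR F = false.
(b) ≤ 8 hrs duration — not satisfied.
(1): F AND F → false.
(i) not (holds permit) — not satisfied.
(ii) no prior violation — satisfied.
(a) = F OR T = true.
(i) not (own property) — fails.
(ii) start within hours — fails.
(iii) supervisor present — not satisfied.
So (b) is not satisfied (F OR F OR F).
(2) = T AND F = false.
(3) coverage ≥ $75,000 — not satisfied.
So Overall is not satisfied (F OR F OR F).
Exception (Schedule A material) — not satisfied.
Result: main false OR exception false → false.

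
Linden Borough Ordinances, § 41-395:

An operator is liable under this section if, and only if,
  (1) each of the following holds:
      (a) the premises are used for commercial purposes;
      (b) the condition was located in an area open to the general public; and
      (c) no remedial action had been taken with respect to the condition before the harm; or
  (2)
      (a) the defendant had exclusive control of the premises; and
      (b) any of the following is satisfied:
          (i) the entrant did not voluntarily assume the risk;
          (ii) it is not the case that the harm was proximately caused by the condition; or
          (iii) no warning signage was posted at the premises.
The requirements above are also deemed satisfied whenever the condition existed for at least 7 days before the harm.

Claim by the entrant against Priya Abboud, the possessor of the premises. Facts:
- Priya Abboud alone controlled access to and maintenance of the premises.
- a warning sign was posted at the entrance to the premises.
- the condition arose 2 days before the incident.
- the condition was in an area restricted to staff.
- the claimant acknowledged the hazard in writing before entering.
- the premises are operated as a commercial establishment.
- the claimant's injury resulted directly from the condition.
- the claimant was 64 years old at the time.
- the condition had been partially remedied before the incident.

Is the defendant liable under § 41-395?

No — not liable.

(a) commercial use — holds.
(b) public area — not satisfied.
(c) no remedial action — not met.
(1): T AND F AND F → false.
(a) exclusive control — holds.
(i) no assumed risk — not met.
(ii) not (proximate cause) — not satisfied.
(iii) no signage posted — fails.
(b) = F OR F OR F = false.
(2): T AND F → false.
So Overall is not satisfied (F OR F).
Exception (condition ≥7 days old) — not satisfied.
Result: main false OR exception false → false.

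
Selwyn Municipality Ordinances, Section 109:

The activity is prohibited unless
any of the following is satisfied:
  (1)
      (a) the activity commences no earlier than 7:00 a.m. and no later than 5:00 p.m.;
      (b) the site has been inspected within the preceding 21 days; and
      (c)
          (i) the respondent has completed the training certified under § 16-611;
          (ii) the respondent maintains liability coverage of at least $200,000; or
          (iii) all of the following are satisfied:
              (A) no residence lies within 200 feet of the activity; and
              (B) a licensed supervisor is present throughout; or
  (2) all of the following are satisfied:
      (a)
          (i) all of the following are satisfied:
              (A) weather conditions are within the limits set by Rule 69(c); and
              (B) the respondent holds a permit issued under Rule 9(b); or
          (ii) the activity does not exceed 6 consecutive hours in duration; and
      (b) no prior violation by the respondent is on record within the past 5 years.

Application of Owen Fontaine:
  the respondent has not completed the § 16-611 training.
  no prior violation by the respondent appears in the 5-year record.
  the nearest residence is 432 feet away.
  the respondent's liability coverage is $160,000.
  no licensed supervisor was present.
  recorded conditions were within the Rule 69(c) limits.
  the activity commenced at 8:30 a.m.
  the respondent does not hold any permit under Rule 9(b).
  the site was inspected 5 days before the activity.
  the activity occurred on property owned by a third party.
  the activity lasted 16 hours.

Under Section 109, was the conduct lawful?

(a) start within hours — satisfied.
(b) site inspected — met.
(i) training certified — not met.
(ii) coverage ≥ $200,000 — fails.
(A) no residence in 200 ft — met.
(B) supervisor present — not met.
(iii): T AND F → false.
(c) = F OR F OR F = false.
(1) = T AND T AND F = false.
(A) weather ok — holds.
(B) holds permit — fails.
(i): T AND F → false.
(ii) ≤ 6 hrs duration — not satisfied.
So (a) is not satisfied (F OR F).
(b) no prior violation — satisfied.
So (2) is not satisfied (F AND T).
So Overall is not satisfied (F OR F).

No — unlawful.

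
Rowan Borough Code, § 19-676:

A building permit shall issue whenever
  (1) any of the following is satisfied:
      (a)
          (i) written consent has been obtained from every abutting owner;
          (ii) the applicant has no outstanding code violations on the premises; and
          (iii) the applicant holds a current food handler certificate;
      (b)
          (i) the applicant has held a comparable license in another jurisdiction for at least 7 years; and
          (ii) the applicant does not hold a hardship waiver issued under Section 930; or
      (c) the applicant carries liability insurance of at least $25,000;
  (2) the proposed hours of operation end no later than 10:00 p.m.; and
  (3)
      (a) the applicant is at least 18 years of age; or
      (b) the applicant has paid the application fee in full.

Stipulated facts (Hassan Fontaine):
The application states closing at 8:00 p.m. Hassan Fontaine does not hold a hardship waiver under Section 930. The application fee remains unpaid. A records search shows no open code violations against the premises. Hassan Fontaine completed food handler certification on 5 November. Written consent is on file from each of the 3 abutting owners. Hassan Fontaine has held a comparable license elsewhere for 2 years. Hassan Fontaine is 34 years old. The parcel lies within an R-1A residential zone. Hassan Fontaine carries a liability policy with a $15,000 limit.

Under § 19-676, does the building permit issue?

Yes — granted.

(i) all abutters consent — met.
(ii) no code violations — met.
(iii) food handler cert. — satisfied.
(a) = T AND T AND T = true.
(i) prior license ≥ 7 yr — not satisfied.
(ii) not (hardship waiver) — holds.
So (b) is not satisfied (F AND T).
(c) insurance ≥ $25,000 — fails.
(1) = T OR F OR F = true.
(2) closes by 10 p.m. — satisfied.
(a) age ≥ 18 — met.
(b) fee paid — not satisfied.
So (3) is satisfied (T OR F).
So Overall is satisfied (T AND T AND T).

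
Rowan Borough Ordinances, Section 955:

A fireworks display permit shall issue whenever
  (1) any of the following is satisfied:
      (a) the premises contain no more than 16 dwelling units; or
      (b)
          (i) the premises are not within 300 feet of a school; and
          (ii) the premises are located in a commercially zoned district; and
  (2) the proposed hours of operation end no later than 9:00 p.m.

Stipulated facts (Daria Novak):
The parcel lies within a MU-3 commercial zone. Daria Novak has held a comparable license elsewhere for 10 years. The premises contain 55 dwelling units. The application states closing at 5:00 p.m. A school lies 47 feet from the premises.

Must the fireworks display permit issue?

(a) ≤ 16 units — not satisfied.
(i) ≥300 ft from school — fails.
(ii) commercially zoned — satisfied.
(b) = F AND T = false.
(1) = F OR F = false.
(2) closes by 9 p.m. — holds.
Overall = F AND T = false.

No — denied.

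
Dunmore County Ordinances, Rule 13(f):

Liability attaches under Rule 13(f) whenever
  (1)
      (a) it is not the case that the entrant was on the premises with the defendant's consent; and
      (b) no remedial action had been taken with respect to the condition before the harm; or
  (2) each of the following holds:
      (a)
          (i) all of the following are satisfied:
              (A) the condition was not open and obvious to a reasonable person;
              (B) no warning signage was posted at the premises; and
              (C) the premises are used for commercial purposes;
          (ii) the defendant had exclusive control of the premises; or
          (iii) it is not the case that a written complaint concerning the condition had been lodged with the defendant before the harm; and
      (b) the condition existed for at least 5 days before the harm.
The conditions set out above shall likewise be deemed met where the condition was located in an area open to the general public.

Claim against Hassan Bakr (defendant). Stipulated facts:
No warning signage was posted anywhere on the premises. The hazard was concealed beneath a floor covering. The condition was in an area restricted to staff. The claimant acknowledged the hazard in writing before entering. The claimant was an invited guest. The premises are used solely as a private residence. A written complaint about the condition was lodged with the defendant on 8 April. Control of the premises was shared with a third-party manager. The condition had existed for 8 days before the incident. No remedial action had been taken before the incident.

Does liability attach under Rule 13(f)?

(a) not (consent to enter) — not satisfied.
(b) no remedial action — satisfied.
(1): F AND T → false.
(A) not open/obvious — holds.
(B) no signage posted — satisfied.
(C) commercial use — not met.
(i) = T AND T AND F = false.
(ii) exclusive control — fails.
(iii) not (complaint lodged) — fails.
So (a) is not satisfied (F OR F OR F).
(b) condition ≥5 days old — holds.
So (2) is not satisfied (F AND T).
Overall = F OR F = false.
Exception (public area) — not satisfied.
Result: main false OR exception false → false.

No — not liable.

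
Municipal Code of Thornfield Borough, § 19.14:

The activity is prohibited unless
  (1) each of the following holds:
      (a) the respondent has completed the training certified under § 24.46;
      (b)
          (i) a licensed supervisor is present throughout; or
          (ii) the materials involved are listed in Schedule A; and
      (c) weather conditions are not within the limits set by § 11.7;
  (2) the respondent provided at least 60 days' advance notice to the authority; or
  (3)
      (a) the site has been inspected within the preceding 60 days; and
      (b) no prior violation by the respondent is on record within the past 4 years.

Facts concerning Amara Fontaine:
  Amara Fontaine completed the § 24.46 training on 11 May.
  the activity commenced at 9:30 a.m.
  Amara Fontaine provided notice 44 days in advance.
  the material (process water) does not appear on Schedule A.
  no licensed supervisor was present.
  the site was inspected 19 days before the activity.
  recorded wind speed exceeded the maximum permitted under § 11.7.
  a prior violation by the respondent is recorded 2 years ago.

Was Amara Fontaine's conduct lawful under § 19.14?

No — unlawful.

(a) training certified — holds.
(i) supervisor present — not satisfied.
(ii) Schedule A material — not satisfied.
(b) = F OR F = false.
(c) not (weather ok) — satisfied.
(1): T AND F AND T → false.
(2) ≥60 days' notice — not met.
(a) site inspected — satisfied.
(b) no prior violation — not met.
(3): T AND F → false.
So Overall is not satisfied (F OR F OR F).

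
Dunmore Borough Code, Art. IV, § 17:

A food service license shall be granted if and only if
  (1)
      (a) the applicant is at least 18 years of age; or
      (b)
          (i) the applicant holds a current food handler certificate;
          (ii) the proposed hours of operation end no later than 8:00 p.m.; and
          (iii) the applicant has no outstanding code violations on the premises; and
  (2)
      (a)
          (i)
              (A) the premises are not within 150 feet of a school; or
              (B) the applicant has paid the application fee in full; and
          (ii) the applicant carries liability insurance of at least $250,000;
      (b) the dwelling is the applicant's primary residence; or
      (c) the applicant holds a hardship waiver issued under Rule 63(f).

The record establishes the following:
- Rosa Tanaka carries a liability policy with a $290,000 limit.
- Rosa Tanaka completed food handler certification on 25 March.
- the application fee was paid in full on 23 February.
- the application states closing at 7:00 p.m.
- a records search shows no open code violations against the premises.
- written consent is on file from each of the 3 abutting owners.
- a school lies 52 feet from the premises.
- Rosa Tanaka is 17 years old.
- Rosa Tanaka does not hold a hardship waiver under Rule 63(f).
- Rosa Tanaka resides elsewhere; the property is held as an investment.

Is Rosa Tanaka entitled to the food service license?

(a) age ≥ 18 — fails.
(i) food handler cert. — holds.
(ii) closes by 8 p.m. — holds.
(iii) no code violations — holds.
So (b) is satisfied (T AND T AND T).
(1): F OR T → true.
(A) ≥150 ft from school — fails.
(B) fee paid — satisfied.
(i): F OR T → true.
(ii) insurance ≥ $250,000 — met.
(a) = T AND T = true.
(b) primary residence — not met.
(c) hardship waiver — fails.
(2): T OR F OR F → true.
Overall = T AND T = true.

Yes — granted.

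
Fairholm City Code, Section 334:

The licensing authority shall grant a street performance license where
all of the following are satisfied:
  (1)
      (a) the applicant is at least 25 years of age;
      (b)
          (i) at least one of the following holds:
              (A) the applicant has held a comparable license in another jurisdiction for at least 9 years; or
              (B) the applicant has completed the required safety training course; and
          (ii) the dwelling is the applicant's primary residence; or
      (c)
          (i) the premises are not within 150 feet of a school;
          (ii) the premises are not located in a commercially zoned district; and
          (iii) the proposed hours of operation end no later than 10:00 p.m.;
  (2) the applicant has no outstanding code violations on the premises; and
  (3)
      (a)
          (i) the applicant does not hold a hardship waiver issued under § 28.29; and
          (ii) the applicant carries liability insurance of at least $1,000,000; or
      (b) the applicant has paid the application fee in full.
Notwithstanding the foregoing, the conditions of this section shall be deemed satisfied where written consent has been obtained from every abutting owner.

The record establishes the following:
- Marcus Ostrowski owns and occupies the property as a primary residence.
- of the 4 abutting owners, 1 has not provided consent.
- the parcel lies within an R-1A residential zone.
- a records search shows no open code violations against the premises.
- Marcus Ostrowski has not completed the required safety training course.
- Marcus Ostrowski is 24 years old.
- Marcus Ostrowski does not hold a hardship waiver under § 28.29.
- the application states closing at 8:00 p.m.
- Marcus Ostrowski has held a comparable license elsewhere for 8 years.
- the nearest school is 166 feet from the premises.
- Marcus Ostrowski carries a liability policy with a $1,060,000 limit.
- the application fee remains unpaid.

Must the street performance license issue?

Yes — granted.

(a) age ≥ 25 — fails.
(A) prior license ≥ 9 yr — not satisfied.
(B) safety training — not satisfied.
(i) = F OR F = false.
(ii) primary residence — holds.
(b): F AND T → false.
(i) ≥150 ft from school — met.
(ii) not (commercially zoned) — satisfied.
(iii) closes by 10 p.m. — satisfied.
So (c) is satisfied (T AND T AND T).
(1): F OR F OR T → true.
(2) no code violations — holds.
(i) not (hardship waiver) — satisfied.
(ii) insurance ≥ $1,000,000 — holds.
So (a) is satisfied (T AND T).
(b) fee paid — not satisfied.
So (3) is satisfied (T OR F).
Overall = T AND T AND T = true.
Exception (all abutters consent) — not satisfied.
Result: main true OR exception false → true.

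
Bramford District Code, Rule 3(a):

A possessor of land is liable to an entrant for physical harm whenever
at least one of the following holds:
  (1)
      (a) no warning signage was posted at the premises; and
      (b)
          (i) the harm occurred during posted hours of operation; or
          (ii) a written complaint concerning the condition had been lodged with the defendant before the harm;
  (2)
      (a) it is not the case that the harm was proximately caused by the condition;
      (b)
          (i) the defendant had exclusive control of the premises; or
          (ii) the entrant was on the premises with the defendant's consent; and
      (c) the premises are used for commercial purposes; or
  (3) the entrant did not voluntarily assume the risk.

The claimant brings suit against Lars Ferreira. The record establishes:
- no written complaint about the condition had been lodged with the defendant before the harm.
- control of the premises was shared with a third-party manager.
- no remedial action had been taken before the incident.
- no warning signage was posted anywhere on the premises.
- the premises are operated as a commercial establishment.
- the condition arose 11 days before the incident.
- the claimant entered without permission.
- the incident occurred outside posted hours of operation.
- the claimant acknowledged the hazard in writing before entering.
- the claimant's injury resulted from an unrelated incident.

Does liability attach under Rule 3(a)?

(a) no signage posted — satisfied.
(i) during posted hours — fails.
(ii) complaint lodged — not met.
(b): F OR F → false.
(1): T AND F → false.
(a) not (proximate cause) — satisfied.
(i) exclusive control — not met.
(ii) consent to enter — fails.
(b): F OR F → false.
(c) commercial use — met.
(2) = T AND F AND T = false.
(3) no assumed risk — not satisfied.
Overall: F OR F OR F → false.

No — not liable.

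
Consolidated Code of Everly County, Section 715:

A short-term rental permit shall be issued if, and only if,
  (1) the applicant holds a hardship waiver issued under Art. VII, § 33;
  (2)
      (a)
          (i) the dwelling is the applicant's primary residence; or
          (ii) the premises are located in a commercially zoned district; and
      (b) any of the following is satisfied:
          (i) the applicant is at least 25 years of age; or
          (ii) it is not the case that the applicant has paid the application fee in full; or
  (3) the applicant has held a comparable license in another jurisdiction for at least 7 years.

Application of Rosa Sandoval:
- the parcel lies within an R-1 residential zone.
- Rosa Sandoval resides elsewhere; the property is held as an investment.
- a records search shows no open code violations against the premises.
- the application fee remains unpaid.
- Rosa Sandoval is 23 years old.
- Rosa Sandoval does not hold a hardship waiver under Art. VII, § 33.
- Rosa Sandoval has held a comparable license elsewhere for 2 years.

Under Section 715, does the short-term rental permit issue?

No — denied.

(1) hardship waiver — fails.
(i) primary residence — fails.
(ii) commercially zoned — not satisfied.
So (a) is not satisfied (F OR F).
(i) age ≥ 25 — not satisfied.
(ii) not (fee paid) — met.
So (b) is satisfied (F OR T).
(2) = F AND T = false.
(3) prior license ≥ 7 yr — fails.
So Overall is not satisfied (F OR F OR F).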